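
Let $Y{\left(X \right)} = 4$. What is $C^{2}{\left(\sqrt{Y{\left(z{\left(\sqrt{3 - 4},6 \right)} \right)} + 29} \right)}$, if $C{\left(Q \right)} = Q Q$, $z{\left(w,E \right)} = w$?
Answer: $1089$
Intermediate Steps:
$C{\left(Q \right)} = Q^{2}$
$C^{2}{\left(\sqrt{Y{\left(z{\left(\sqrt{3 - 4},6 \right)} \right)} + 29} \right)} = \left(\left(\sqrt{4 + 29}\right)^{2}\right)^{2} = \left(\left(\sqrt{33}\right)^{2}\right)^{2} = 33^{2} = 1089$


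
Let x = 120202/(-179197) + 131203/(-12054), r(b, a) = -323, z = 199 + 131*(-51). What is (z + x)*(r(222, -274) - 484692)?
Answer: 6802986999643991225/2160040638 ≈ 3.1495e+9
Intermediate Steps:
z = -6482 (z = 199 - 6681 = -6482)
x = -24960098899/2160040638 (x = 120202*(-1/179197) + 131203*(-1/12054) = -120202/179197 - 131203/12054 = -24960098899/2160040638 ≈ -11.555)
(z + x)*(r(222, -274) - 484692) = (-6482 - 24960098899/2160040638)*(-323 - 484692) = -14026343514415/2160040638*(-485015) = 6802986999643991225/2160040638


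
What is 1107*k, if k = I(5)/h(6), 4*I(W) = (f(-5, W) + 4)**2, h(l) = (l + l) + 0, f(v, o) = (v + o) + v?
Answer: 369/16 ≈ 23.063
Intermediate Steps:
f(v, o) = o + 2*v (f(v, o) = (o + v) + v = o + 2*v)
h(l) = 2*l (h(l) = 2*l + 0 = 2*l)
I(W) = (-6 + W)**2/4 (I(W) = ((W + 2*(-5)) + 4)**2/4 = ((W - 10) + 4)**2/4 = ((-10 + W) + 4)**2/4 = (-6 + W)**2/4)
k = 1/48 (k = ((-6 + 5)**2/4)/((2*6)) = ((1/4)*(-1)**2)/12 = ((1/4)*1)*(1/12) = (1/4)*(1/12) = 1/48 ≈ 0.020833)
1107*k = 1107*(1/48) = 369/16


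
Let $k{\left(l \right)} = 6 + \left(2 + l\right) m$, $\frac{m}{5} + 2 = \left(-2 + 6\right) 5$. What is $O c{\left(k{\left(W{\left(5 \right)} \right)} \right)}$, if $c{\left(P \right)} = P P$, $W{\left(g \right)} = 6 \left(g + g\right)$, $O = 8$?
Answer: $249627168$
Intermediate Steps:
$m = 90$ ($m = -10 + 5 \left(-2 + 6\right) 5 = -10 + 5 \cdot 4 \cdot 5 = -10 + 5 \cdot 20 = -10 + 100 = 90$)
$W{\left(g \right)} = 12 g$ ($W{\left(g \right)} = 6 \cdot 2 g = 12 g$)
$k{\left(l \right)} = 186 + 90 l$ ($k{\left(l \right)} = 6 + \left(2 + l\right) 90 = 6 + \left(180 + 90 l\right) = 186 + 90 l$)
$c{\left(P \right)} = P^{2}$
$O c{\left(k{\left(W{\left(5 \right)} \right)} \right)} = 8 \left(186 + 90 \cdot 12 \cdot 5\right)^{2} = 8 \left(186 + 90 \cdot 60\right)^{2} = 8 \left(186 + 5400\right)^{2} = 8 \cdot 5586^{2} = 8 \cdot 31203396 = 249627168$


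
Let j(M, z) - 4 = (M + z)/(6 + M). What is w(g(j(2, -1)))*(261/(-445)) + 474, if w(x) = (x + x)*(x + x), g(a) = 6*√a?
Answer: 55896/445 ≈ 125.61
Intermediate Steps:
j(M, z) = 4 + (M + z)/(6 + M)
w(x) = 4*x² (w(x) = (2*x)*(2*x) = 4*x²)
w(g(j(2, -1)))*(261/(-445)) + 474 = (4*(6*√((24 - 1 + 5*2)/(6 + 2)))²)*(261/(-445)) + 474 = (4*(6*√((24 - 1 + 10)/8))²)*(261*(-1/445)) + 474 = (4*(6*√((⅛)*33))²)*(-261/445) + 474 = (4*(6*√(33/8))²)*(-261/445) + 474 = (4*(6*(√66/4))²)*(-261/445) + 474 = (4*(3*√66/2)²)*(-261/445) + 474 = (4*(297/2))*(-261/445) + 474 = 594*(-261/445) + 474 = -155034/445 + 474 = 55896/445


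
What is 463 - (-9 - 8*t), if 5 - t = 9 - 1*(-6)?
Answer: 392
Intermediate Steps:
t = -10 (t = 5 - (9 - 1*(-6)) = 5 - (9 + 6) = 5 - 1*15 = 5 - 15 = -10)
463 - (-9 - 8*t) = 463 - (-9 - 8*(-10)) = 463 - (-9 + 80) = 463 - 1*71 = 463 - 71 = 392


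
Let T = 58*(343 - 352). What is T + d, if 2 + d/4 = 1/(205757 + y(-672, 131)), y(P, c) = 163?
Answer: -27284399/51480 ≈ -530.00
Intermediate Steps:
T = -522 (T = 58*(-9) = -522)
d = -411839/51480 (d = -8 + 4/(205757 + 163) = -8 + 4/205920 = -8 + 4*(1/205920) = -8 + 1/51480 = -411839/51480 ≈ -8.0000)
T + d = -522 - 411839/51480 = -27284399/51480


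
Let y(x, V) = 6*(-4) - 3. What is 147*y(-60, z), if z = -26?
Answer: -3969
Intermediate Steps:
y(x, V) = -27 (y(x, V) = -24 - 3 = -27)
147*y(-60, z) = 147*(-27) = -3969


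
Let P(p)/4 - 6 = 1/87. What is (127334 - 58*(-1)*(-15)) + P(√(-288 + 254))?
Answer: 11004460/87 ≈ 1.2649e+5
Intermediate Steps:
P(p) = 2092/87 (P(p) = 24 + 4/87 = 2092/87)
(127334 - 58*(-1)*(-15)) + P(√(-288 + 254)) = (127334 - 58*(-1)*(-15)) + 2092/87 = (127334 + 58*(-15)) + 2092/87 = (127334 - 870) + 2092/87 = 126464 + 2092/87 = 11004460/87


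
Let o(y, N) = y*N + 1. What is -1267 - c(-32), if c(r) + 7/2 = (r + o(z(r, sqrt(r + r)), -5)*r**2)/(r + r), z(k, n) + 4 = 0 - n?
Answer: -928 + 640*I ≈ -928.0 + 640.0*I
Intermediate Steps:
z(k, n) = -4 - n (z(k, n) = -4 + (0 - n) = -4 - n)
o(y, N) = 1 + N*y (o(y, N) = N*y + 1 = 1 + N*y)
c(r) = -7/2 + (r + r**2*(21 + 5*sqrt(2)*sqrt(r)))/(2*r) (c(r) = -7/2 + (r + (1 - 5*(-4 - sqrt(r + r)))*r**2)/(r + r) = -7/2 + (r + (1 - 5*(-4 - sqrt(2*r)))*r**2)/((2*r)) = -7/2 + (r + (1 - 5*(-4 - sqrt(2)*sqrt(r)))*r**2)*(1/(2*r)) = -7/2 + (r + (1 + (20 + 5*sqrt(2)*sqrt(r)))*r**2)*(1/(2*r)) = -7/2 + (r + (21 + 5*sqrt(2)*sqrt(r))*r**2)*(1/(2*r)) = -7/2 + (r + r**2*(21 + 5*sqrt(2)*sqrt(r)))*(1/(2*r)) = -7/2 + (r + r**2*(21 + 5*sqrt(2)*sqrt(r)))/(2*r))
-1267 - c(-32) = -1267 - (-3 + (1/2)*(-32)*(21 + 5*sqrt(2)*sqrt(-32))) = -1267 - (-3 + (1/2)*(-32)*(21 + 5*sqrt(2)*(4*I*sqrt(2)))) = -1267 - (-3 + (1/2)*(-32)*(21 + 40*I)) = -1267 - (-3 + (-336 - 640*I)) = -1267 - (-339 - 640*I) = -1267 + (339 + 640*I) = -928 + 640*I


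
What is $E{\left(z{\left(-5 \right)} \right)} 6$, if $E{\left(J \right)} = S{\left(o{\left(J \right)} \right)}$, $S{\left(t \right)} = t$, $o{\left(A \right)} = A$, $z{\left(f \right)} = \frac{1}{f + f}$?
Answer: $- \frac{3}{5} \approx -0.6$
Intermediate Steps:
$z{\left(f \right)} = \frac{1}{2 f}$
$E{\left(J \right)} = J$
$E{\left(z{\left(-5 \right)} \right)} 6 = \frac{1}{2 \left(-5\right)} 6 = \frac{1}{2} \left(- \frac{1}{5}\right) 6 = \left(- \frac{1}{10}\right) 6 = - \frac{3}{5}$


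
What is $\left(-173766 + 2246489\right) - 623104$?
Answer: $1449619$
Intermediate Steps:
$\left(-173766 + 2246489\right) - 623104 = 2072723 - 623104 = 1449619$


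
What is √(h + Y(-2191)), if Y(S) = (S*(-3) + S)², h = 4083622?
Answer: √23285546 ≈ 4825.5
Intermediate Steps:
Y(S) = 4*S² (Y(S) = (-3*S + S)² = (-2*S)² = 4*S²)
√(h + Y(-2191)) = √(4083622 + 4*(-2191)²) = √(4083622 + 4*4800481) = √(4083622 + 19201924) = √23285546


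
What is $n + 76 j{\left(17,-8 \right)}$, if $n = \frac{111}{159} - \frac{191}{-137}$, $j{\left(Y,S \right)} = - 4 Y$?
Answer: $- \frac{37509656}{7261} \approx -5165.9$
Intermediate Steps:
$n = \frac{15192}{7261}$ ($n = 111 \cdot \frac{1}{159} - - \frac{191}{137} = \frac{37}{53} + \frac{191}{137} = \frac{15192}{7261} \approx 2.0923$)
$n + 76 j{\left(17,-8 \right)} = \frac{15192}{7261} + 76 \left(\left(-4\right) 17\right) = \frac{15192}{7261} + 76 \left(-68\right) = \frac{15192}{7261} - 5168 = - \frac{37509656}{7261}$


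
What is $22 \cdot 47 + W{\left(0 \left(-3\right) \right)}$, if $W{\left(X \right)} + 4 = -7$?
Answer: $1023$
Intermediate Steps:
$W{\left(X \right)} = -11$ ($W{\left(X \right)} = -4 - 7 = -11$)
$22 \cdot 47 + W{\left(0 \left(-3\right) \right)} = 22 \cdot 47 - 11 = 1034 - 11 = 1023$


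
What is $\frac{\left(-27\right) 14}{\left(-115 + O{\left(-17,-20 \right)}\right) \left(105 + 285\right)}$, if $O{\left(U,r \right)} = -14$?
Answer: $\frac{21}{2795} \approx 0.0075134$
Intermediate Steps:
$\frac{\left(-27\right) 14}{\left(-115 + O{\left(-17,-20 \right)}\right) \left(105 + 285\right)} = \frac{\left(-27\right) 14}{\left(-115 - 14\right) \left(105 + 285\right)} = - \frac{378}{\left(-129\right) 390} = - \frac{378}{-50310} = \left(-378\right) \left(- \frac{1}{50310}\right) = \frac{21}{2795}$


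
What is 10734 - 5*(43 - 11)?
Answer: 10574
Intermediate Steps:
10734 - 5*(43 - 11) = 10734 - 5*32 = 10734 - 160 = 10574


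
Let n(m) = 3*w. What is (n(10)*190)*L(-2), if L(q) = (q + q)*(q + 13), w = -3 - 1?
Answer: 100320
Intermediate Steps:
w = -4
n(m) = -12 (n(m) = 3*(-4) = -12)
L(q) = 2*q*(13 + q) (L(q) = (2*q)*(13 + q) = 2*q*(13 + q))
(n(10)*190)*L(-2) = (-12*190)*(2*(-2)*(13 - 2)) = -4560*(-2)*11 = -2280*(-44) = 100320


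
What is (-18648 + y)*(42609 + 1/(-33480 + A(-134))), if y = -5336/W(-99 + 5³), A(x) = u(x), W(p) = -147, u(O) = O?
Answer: -1959272919043000/2470629 ≈ -7.9303e+8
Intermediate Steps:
A(x) = x
y = 5336/147 (y = -5336/(-147) = -5336*(-1/147) = 5336/147 ≈ 36.299)
(-18648 + y)*(42609 + 1/(-33480 + A(-134))) = (-18648 + 5336/147)*(42609 + 1/(-33480 - 134)) = -2735920*(42609 + 1/(-33614))/147 = -2735920*(42609 - 1/33614)/147 = -2735920/147*1432258925/33614 = -1959272919043000/2470629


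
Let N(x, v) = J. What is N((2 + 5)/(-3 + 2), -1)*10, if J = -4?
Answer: -40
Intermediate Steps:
N(x, v) = -4
N((2 + 5)/(-3 + 2), -1)*10 = -4*10 = -40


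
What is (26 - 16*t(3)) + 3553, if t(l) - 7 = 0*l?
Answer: 3467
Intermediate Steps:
t(l) = 7 (t(l) = 7 + 0*l = 7 + 0 = 7)
(26 - 16*t(3)) + 3553 = (26 - 16*7) + 3553 = (26 - 112) + 3553 = -86 + 3553 = 3467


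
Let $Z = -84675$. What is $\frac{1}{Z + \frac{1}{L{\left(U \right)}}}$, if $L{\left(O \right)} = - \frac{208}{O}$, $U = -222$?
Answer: $- \frac{104}{8806089} \approx -1.181 \cdot 10^{-5}$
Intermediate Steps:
$\frac{1}{Z + \frac{1}{L{\left(U \right)}}} = \frac{1}{-84675 + \frac{1}{\left(-208\right) \frac{1}{-222}}} = \frac{1}{-84675 + \frac{1}{\left(-208\right) \left(- \frac{1}{222}\right)}} = \frac{1}{-84675 + \frac{1}{\frac{104}{111}}} = \frac{1}{-84675 + \frac{111}{104}} = \frac{1}{- \frac{8806089}{104}} = - \frac{104}{8806089}$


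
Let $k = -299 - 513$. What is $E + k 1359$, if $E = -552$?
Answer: $-1104060$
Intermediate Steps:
$k = -812$
$E + k 1359 = -552 - 1103508 = -1104060$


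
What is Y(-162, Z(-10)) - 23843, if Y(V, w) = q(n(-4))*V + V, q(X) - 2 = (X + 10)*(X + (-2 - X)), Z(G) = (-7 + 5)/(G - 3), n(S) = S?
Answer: -22385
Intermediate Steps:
Z(G) = -2/(-3 + G)
q(X) = -18 - 2*X (q(X) = 2 + (X + 10)*(X + (-2 - X)) = 2 + (10 + X)*(-2) = 2 + (-20 - 2*X) = -18 - 2*X)
Y(V, w) = -9*V (Y(V, w) = (-18 - 2*(-4))*V + V = (-18 + 8)*V + V = -10*V + V = -9*V)
Y(-162, Z(-10)) - 23843 = -9*(-162) - 23843 = 1458 - 23843 = -22385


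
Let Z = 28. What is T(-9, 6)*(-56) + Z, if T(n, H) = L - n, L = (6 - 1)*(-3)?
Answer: 364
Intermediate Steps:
L = -15 (L = 5*(-3) = -15)
T(n, H) = -15 - n
T(-9, 6)*(-56) + Z = (-15 - 1*(-9))*(-56) + 28 = (-15 + 9)*(-56) + 28 = -6*(-56) + 28 = 336 + 28 = 364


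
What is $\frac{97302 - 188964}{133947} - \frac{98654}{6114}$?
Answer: $- \frac{765268267}{45497331} \approx -16.82$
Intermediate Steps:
$\frac{97302 - 188964}{133947} - \frac{98654}{6114} = \left(97302 - 188964\right) \frac{1}{133947} - \frac{49327}{3057} = \left(-91662\right) \frac{1}{133947} - \frac{49327}{3057} = - \frac{30554}{44649} - \frac{49327}{3057} = - \frac{765268267}{45497331}$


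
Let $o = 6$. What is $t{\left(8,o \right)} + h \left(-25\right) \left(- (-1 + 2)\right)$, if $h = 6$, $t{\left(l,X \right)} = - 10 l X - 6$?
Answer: $-336$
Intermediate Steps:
$t{\left(l,X \right)} = -6 - 10 X l$ ($t{\left(l,X \right)} = - 10 X l - 6 = -6 - 10 X l$)
$t{\left(8,o \right)} + h \left(-25\right) \left(- (-1 + 2)\right) = \left(-6 - 60 \cdot 8\right) + 6 \left(-25\right) \left(- (-1 + 2)\right) = \left(-6 - 480\right) - 150 \left(\left(-1\right) 1\right) = -486 - -150 = -486 + 150 = -336$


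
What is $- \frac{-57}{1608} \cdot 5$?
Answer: $\frac{95}{536} \approx 0.17724$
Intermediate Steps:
$- \frac{-57}{1608} \cdot 5 = \left(-1\right) \left(- \frac{19}{536}\right) 5 = \frac{19}{536} \cdot 5 = \frac{95}{536}$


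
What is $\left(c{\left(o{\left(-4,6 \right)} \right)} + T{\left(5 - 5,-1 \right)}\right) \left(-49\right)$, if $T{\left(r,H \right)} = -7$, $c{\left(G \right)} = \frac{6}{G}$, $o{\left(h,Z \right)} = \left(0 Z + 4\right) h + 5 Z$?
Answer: $322$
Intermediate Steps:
$o{\left(h,Z \right)} = 4 h + 5 Z$ ($o{\left(h,Z \right)} = \left(0 + 4\right) h + 5 Z = 4 h + 5 Z$)
$\left(c{\left(o{\left(-4,6 \right)} \right)} + T{\left(5 - 5,-1 \right)}\right) \left(-49\right) = \left(\frac{6}{4 \left(-4\right) + 5 \cdot 6} - 7\right) \left(-49\right) = \left(\frac{6}{-16 + 30} - 7\right) \left(-49\right) = \left(\frac{6}{14} - 7\right) \left(-49\right) = \left(6 \cdot \frac{1}{14} - 7\right) \left(-49\right) = \left(\frac{3}{7} - 7\right) \left(-49\right) = \left(- \frac{46}{7}\right) \left(-49\right) = 322$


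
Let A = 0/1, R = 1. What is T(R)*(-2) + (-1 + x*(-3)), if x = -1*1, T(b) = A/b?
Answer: 2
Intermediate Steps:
A = 0 (A = 0*1 = 0)
T(b) = 0 (T(b) = 0/b = 0)
x = -1
T(R)*(-2) + (-1 + x*(-3)) = 0*(-2) + (-1 - 1*(-3)) = 0 + (-1 + 3) = 0 + 2 = 2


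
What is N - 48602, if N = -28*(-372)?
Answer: -38186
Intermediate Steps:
N = 10416
N - 48602 = 10416 - 48602 = -38186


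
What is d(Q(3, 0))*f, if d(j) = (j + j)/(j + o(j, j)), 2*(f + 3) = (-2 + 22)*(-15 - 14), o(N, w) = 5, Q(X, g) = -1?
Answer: 293/2 ≈ 146.50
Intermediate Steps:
f = -293 (f = -3 + ((-2 + 22)*(-15 - 14))/2 = -3 + (20*(-29))/2 = -3 + (½)*(-580) = -3 - 290 = -293)
d(j) = 2*j/(5 + j) (d(j) = (j + j)/(j + 5) = (2*j)/(5 + j) = 2*j/(5 + j))
d(Q(3, 0))*f = (2*(-1)/(5 - 1))*(-293) = (2*(-1)/4)*(-293) = (2*(-1)*(¼))*(-293) = -½*(-293) = 293/2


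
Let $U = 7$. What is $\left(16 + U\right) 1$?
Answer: $23$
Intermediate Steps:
$\left(16 + U\right) 1 = \left(16 + 7\right) 1 = 23 \cdot 1 = 23$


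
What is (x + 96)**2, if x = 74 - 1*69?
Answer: 10201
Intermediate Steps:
x = 5 (x = 74 - 69 = 5)
(x + 96)**2 = (5 + 96)**2 = 101**2 = 10201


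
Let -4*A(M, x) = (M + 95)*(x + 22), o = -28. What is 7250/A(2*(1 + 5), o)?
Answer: 14500/321 ≈ 45.171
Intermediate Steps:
A(M, x) = -(22 + x)*(95 + M)/4 (A(M, x) = -(M + 95)*(x + 22)/4 = -(95 + M)*(22 + x)/4 = -(22 + x)*(95 + M)/4)
7250/A(2*(1 + 5), o) = 7250/(-1045/2 - 95/4*(-28) - 11*(1 + 5) - 1/4*2*(1 + 5)*(-28)) = 7250/(-1045/2 + 665 - 11*6 - 1/4*2*6*(-28)) = 7250/(-1045/2 + 665 - 11/2*12 - 1/4*12*(-28)) = 7250/(-1045/2 + 665 - 66 + 84) = 7250/(321/2) = 7250*(2/321) = 14500/321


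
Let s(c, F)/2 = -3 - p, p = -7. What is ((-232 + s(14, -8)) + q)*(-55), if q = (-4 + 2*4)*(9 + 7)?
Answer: 8800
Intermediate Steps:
s(c, F) = 8 (s(c, F) = 2*(-3 - 1*(-7)) = 2*(-3 + 7) = 2*4 = 8)
q = 64 (q = (-4 + 8)*16 = 4*16 = 64)
((-232 + s(14, -8)) + q)*(-55) = ((-232 + 8) + 64)*(-55) = (-224 + 64)*(-55) = -160*(-55) = 8800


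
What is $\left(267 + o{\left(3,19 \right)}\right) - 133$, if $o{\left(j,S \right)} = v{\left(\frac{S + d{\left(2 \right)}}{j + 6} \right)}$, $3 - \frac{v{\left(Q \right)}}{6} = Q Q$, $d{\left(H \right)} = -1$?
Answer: $128$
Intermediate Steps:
$v{\left(Q \right)} = 18 - 6 Q^{2}$ ($v{\left(Q \right)} = 18 - 6 Q Q = 18 - 6 Q^{2}$)
$o{\left(j,S \right)} = 18 - \frac{6 \left(-1 + S\right)^{2}}{\left(6 + j\right)^{2}}$ ($o{\left(j,S \right)} = 18 - 6 \left(\frac{S - 1}{j + 6}\right)^{2} = 18 - 6 \left(\frac{-1 + S}{6 + j}\right)^{2} = 18 - 6 \frac{\left(-1 + S\right)^{2}}{\left(6 + j\right)^{2}} = 18 - \frac{6 \left(-1 + S\right)^{2}}{\left(6 + j\right)^{2}}$)
$\left(267 + o{\left(3,19 \right)}\right) - 133 = \left(267 + \left(18 - \frac{6 \left(-1 + 19\right)^{2}}{\left(6 + 3\right)^{2}}\right)\right) - 133 = \left(267 + \left(18 - \frac{6 \cdot 18^{2}}{81}\right)\right) - 133 = \left(267 + \left(18 - 1944 \cdot \frac{1}{81}\right)\right) - 133 = \left(267 + \left(18 - 24\right)\right) - 133 = \left(267 - 6\right) - 133 = 261 - 133 = 128$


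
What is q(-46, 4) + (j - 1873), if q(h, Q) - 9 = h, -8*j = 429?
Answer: -15709/8 ≈ -1963.6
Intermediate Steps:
j = -429/8 (j = -1/8*429 = -429/8 ≈ -53.625)
q(h, Q) = 9 + h
q(-46, 4) + (j - 1873) = (9 - 46) + (-429/8 - 1873) = -37 - 15413/8 = -15709/8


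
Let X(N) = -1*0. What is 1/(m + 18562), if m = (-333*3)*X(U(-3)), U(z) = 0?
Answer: 1/18562 ≈ 5.3874e-5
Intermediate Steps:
X(N) = 0
m = 0 (m = -333*3*0 = -37*27*0 = -999*0 = 0)
1/(m + 18562) = 1/(0 + 18562) = 1/18562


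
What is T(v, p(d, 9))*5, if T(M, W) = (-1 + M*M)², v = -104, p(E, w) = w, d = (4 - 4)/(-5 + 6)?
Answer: 584821125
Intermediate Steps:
d = 0 (d = 0/1 = 0*1 = 0)
T(M, W) = (-1 + M²)²
T(v, p(d, 9))*5 = (-1 + (-104)²)²*5 = (-1 + 10816)²*5 = 10815²*5 = 116964225*5 = 584821125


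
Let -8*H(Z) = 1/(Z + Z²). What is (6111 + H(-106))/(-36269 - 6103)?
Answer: -544123439/3772802880 ≈ -0.14422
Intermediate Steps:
H(Z) = -1/(8*(Z + Z²))
(6111 + H(-106))/(-36269 - 6103) = (6111 - ⅛/(-106*(1 - 106)))/(-36269 - 6103) = (6111 - ⅛*(-1/106)/(-105))/(-42372) = (6111 - ⅛*(-1/106)*(-1/105))*(-1/42372) = (6111 - 1/89040)*(-1/42372) = (544123439/89040)*(-1/42372) = -544123439/3772802880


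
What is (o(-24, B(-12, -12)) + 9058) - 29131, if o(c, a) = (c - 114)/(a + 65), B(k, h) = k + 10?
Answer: -421579/21 ≈ -20075.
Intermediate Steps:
B(k, h) = 10 + k
o(c, a) = (-114 + c)/(65 + a)
(o(-24, B(-12, -12)) + 9058) - 29131 = ((-114 - 24)/(65 + (10 - 12)) + 9058) - 29131 = (-138/(65 - 2) + 9058) - 29131 = (-138/63 + 9058) - 29131 = ((1/63)*(-138) + 9058) - 29131 = (-46/21 + 9058) - 29131 = 190172/21 - 29131 = -421579/21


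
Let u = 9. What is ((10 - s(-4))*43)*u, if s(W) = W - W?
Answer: 3870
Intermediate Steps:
s(W) = 0
((10 - s(-4))*43)*u = ((10 - 1*0)*43)*9 = ((10 + 0)*43)*9 = (10*43)*9 = 430*9 = 3870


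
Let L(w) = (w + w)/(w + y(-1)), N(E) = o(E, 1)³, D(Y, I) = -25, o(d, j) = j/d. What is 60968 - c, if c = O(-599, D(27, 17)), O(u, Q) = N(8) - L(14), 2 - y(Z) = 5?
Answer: 343386101/5632 ≈ 60971.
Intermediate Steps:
y(Z) = -3 (y(Z) = 2 - 1*5 = 2 - 5 = -3)
N(E) = E⁻³ (N(E) = (1/E)³ = E⁻³)
L(w) = 2*w/(-3 + w) (L(w) = (w + w)/(w - 3) = (2*w)/(-3 + w) = 2*w/(-3 + w))
O(u, Q) = -14325/5632 (O(u, Q) = 8⁻³ - 2*14/(-3 + 14) = 1/512 - 2*14/11 = 1/512 - 1*28/11 = 1/512 - 28/11 = -14325/5632)
c = -14325/5632 ≈ -2.5435
60968 - c = 60968 - 1*(-14325/5632) = 60968 + 14325/5632 = 343386101/5632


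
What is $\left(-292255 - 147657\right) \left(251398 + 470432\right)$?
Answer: $-317541678960$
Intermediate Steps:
$\left(-292255 - 147657\right) \left(251398 + 470432\right) = \left(-439912\right) 721830 = -317541678960$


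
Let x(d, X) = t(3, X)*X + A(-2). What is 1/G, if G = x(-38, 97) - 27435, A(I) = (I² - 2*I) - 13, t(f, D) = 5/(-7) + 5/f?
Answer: -21/574300 ≈ -3.6566e-5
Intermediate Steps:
t(f, D) = -5/7 + 5/f (t(f, D) = 5*(-⅐) + 5/f = -5/7 + 5/f)
A(I) = -13 + I² - 2*I
x(d, X) = -5 + 20*X/21 (x(d, X) = (-5/7 + 5/3)*X + (-13 + (-2)² - 2*(-2)) = (-5/7 + 5*(⅓))*X + (-13 + 4 + 4) = (-5/7 + 5/3)*X - 5 = 20*X/21 - 5 = -5 + 20*X/21)
G = -574300/21 (G = (-5 + (20/21)*97) - 27435 = (-5 + 1940/21) - 27435 = 1835/21 - 27435 = -574300/21 ≈ -27348.)
1/G = 1/(-574300/21) = -21/574300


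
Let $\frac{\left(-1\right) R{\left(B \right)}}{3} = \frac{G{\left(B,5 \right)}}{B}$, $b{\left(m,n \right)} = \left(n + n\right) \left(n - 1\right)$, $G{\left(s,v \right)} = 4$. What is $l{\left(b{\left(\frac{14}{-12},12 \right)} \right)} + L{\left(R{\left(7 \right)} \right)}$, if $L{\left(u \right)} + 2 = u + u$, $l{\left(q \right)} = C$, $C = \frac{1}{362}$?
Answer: $- \frac{13749}{2534} \approx -5.4258$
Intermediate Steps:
$C = \frac{1}{362} \approx 0.0027624$
$b{\left(m,n \right)} = 2 n \left(-1 + n\right)$
$l{\left(q \right)} = \frac{1}{362}$
$R{\left(B \right)} = - \frac{12}{B}$ ($R{\left(B \right)} = - 3 \frac{4}{B} = - \frac{12}{B}$)
$L{\left(u \right)} = -2 + 2 u$ ($L{\left(u \right)} = -2 + \left(u + u\right) = -2 + 2 u$)
$l{\left(b{\left(\frac{14}{-12},12 \right)} \right)} + L{\left(R{\left(7 \right)} \right)} = \frac{1}{362} + \left(-2 + 2 \left(- \frac{12}{7}\right)\right) = \frac{1}{362} - \frac{38}{7} = - \frac{13749}{2534}$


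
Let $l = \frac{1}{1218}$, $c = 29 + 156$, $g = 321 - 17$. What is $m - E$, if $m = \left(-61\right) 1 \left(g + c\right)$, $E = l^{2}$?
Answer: $- \frac{44252037397}{1483524} \approx -29829.0$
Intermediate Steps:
$g = 304$
$c = 185$
$l = \frac{1}{1218} \approx 0.00082102$
$E = \frac{1}{1483524}$ ($E = \left(\frac{1}{1218}\right)^{2} = \frac{1}{1483524} \approx 6.7407 \cdot 10^{-7}$)
$m = -29829$ ($m = \left(-61\right) 1 \left(304 + 185\right) = \left(-61\right) 489 = -29829$)
$m - E = -29829 - \frac{1}{1483524} = - \frac{44252037397}{1483524}$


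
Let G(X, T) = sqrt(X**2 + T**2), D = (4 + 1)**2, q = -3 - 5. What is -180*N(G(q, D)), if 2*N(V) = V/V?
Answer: -90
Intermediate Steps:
q = -8
D = 25 (D = 5**2 = 25)
G(X, T) = sqrt(T**2 + X**2)
N(V) = 1/2 (N(V) = (V/V)/2 = (1/2)*1 = 1/2)
-180*N(G(q, D)) = -180*1/2 = -90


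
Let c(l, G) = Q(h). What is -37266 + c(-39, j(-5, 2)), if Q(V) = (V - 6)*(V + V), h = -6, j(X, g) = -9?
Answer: -37122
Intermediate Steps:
Q(V) = 2*V*(-6 + V) (Q(V) = (-6 + V)*(2*V) = 2*V*(-6 + V))
c(l, G) = 144 (c(l, G) = 2*(-6)*(-6 - 6) = 2*(-6)*(-12) = 144)
-37266 + c(-39, j(-5, 2)) = -37266 + 144 = -37122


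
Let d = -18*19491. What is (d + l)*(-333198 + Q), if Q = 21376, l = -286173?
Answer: 198634044042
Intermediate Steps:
d = -350838
(d + l)*(-333198 + Q) = (-350838 - 286173)*(-333198 + 21376) = -637011*(-311822) = 198634044042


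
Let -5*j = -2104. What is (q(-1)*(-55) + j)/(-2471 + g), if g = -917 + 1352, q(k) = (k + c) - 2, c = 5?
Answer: -777/5090 ≈ -0.15265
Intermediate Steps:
q(k) = 3 + k (q(k) = (k + 5) - 2 = (5 + k) - 2 = 3 + k)
j = 2104/5 (j = -1/5*(-2104) = 2104/5 ≈ 420.80)
g = 435
(q(-1)*(-55) + j)/(-2471 + g) = ((3 - 1)*(-55) + 2104/5)/(-2471 + 435) = (2*(-55) + 2104/5)/(-2036) = (-110 + 2104/5)*(-1/2036) = (1554/5)*(-1/2036) = -777/5090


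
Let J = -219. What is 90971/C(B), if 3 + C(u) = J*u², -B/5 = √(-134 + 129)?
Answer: 90971/27372 ≈ 3.3235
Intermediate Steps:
B = -5*I*√5 (B = -5*√(-134 + 129) = -5*I*√5 ≈ -11.18*I)
C(u) = -3 - 219*u²
90971/C(B) = 90971/(-3 - 219*(-5*I*√5)²) = 90971/(-3 - 219*(-125)) = 90971/(-3 + 27375) = 90971/27372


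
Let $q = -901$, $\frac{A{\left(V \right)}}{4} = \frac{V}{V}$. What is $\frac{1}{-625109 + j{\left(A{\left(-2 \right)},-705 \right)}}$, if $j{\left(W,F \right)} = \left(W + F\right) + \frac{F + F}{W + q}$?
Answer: $- \frac{299}{187116720} \approx -1.5979 \cdot 10^{-6}$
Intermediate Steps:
$A{\left(V \right)} = 4$ ($A{\left(V \right)} = 4 \frac{V}{V} = 4 \cdot 1 = 4$)
$j{\left(W,F \right)} = F + W + \frac{2 F}{-901 + W}$ ($j{\left(W,F \right)} = \left(W + F\right) + \frac{F + F}{W - 901} = \left(F + W\right) + \frac{2 F}{-901 + W} = F + W + \frac{2 F}{-901 + W}$)
$\frac{1}{-625109 + j{\left(A{\left(-2 \right)},-705 \right)}} = \frac{1}{-625109 + \frac{4^{2} - 3604 - -633795 - 2820}{-901 + 4}} = \frac{1}{-625109 + \frac{16 - 3604 + 633795 - 2820}{-897}} = \frac{1}{-625109 - \frac{209129}{299}} = \frac{1}{- \frac{187116720}{299}} = - \frac{299}{187116720}$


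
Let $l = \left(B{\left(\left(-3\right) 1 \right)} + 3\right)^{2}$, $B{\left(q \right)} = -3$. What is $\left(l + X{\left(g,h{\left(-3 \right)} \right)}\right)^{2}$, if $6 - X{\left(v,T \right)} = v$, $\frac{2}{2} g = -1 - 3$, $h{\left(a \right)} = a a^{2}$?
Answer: $100$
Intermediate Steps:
$h{\left(a \right)} = a^{3}$
$g = -4$ ($g = -1 - 3 = -4$)
$X{\left(v,T \right)} = 6 - v$
$l = 0$ ($l = \left(-3 + 3\right)^{2} = 0^{2} = 0$)
$\left(l + X{\left(g,h{\left(-3 \right)} \right)}\right)^{2} = \left(0 + \left(6 - -4\right)\right)^{2} = \left(0 + \left(6 + 4\right)\right)^{2} = \left(0 + 10\right)^{2} = 10^{2} = 100$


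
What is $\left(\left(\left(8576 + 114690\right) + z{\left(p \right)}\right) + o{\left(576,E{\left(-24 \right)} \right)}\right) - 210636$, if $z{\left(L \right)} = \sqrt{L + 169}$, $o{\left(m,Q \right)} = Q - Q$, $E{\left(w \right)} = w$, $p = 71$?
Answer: $-87370 + 4 \sqrt{15} \approx -87355.0$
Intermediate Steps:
$o{\left(m,Q \right)} = 0$
$z{\left(L \right)} = \sqrt{169 + L}$
$\left(\left(\left(8576 + 114690\right) + z{\left(p \right)}\right) + o{\left(576,E{\left(-24 \right)} \right)}\right) - 210636 = \left(\left(\left(8576 + 114690\right) + \sqrt{169 + 71}\right) + 0\right) - 210636 = \left(\left(123266 + \sqrt{240}\right) + 0\right) - 210636 = \left(\left(123266 + 4 \sqrt{15}\right) + 0\right) - 210636 = \left(123266 + 4 \sqrt{15}\right) - 210636 = -87370 + 4 \sqrt{15}$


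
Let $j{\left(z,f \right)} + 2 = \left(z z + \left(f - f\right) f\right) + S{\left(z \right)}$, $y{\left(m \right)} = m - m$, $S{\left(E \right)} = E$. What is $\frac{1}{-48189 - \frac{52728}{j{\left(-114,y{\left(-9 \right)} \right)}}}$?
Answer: $- \frac{1610}{77590881} \approx -2.075 \cdot 10^{-5}$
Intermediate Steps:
$y{\left(m \right)} = 0$
$j{\left(z,f \right)} = -2 + z + z^{2}$ ($j{\left(z,f \right)} = -2 + \left(\left(z z + \left(f - f\right) f\right) + z\right) = -2 + \left(\left(z^{2} + 0 f\right) + z\right) = -2 + \left(\left(z^{2} + 0\right) + z\right) = -2 + \left(z^{2} + z\right) = -2 + \left(z + z^{2}\right) = -2 + z + z^{2}$)
$\frac{1}{-48189 - \frac{52728}{j{\left(-114,y{\left(-9 \right)} \right)}}} = \frac{1}{-48189 - \frac{52728}{-2 - 114 + \left(-114\right)^{2}}} = \frac{1}{-48189 - \frac{52728}{-2 - 114 + 12996}} = \frac{1}{-48189 - \frac{52728}{12880}} = \frac{1}{-48189 - \frac{6591}{1610}} = \frac{1}{- \frac{77590881}{1610}} = - \frac{1610}{77590881}$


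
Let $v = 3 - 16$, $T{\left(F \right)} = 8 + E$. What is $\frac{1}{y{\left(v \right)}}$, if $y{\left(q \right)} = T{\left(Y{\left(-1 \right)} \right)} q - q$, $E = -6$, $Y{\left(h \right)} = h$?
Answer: $- \frac{1}{13} \approx -0.076923$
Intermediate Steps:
$T{\left(F \right)} = 2$ ($T{\left(F \right)} = 8 - 6 = 2$)
$v = -13$ ($v = 3 - 16 = -13$)
$y{\left(q \right)} = q$ ($y{\left(q \right)} = 2 q - q = q$)
$\frac{1}{y{\left(v \right)}} = \frac{1}{-13} = - \frac{1}{13}$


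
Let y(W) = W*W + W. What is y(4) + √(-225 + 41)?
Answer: 20 + 2*I*√46 ≈ 20.0 + 13.565*I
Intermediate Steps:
y(W) = W + W² (y(W) = W² + W = W + W²)
y(4) + √(-225 + 41) = 4*(1 + 4) + √(-225 + 41) = 4*5 + √(-184) = 20 + 2*I*√46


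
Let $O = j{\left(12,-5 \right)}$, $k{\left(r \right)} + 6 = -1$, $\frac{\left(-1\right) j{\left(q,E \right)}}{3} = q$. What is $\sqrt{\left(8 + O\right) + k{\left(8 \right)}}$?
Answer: $i \sqrt{35} \approx 5.9161 i$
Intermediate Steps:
$j{\left(q,E \right)} = - 3 q$
$k{\left(r \right)} = -7$ ($k{\left(r \right)} = -6 - 1 = -7$)
$O = -36$ ($O = \left(-3\right) 12 = -36$)
$\sqrt{\left(8 + O\right) + k{\left(8 \right)}} = \sqrt{\left(8 - 36\right) - 7} = \sqrt{-28 - 7} = \sqrt{-35} = i \sqrt{35}$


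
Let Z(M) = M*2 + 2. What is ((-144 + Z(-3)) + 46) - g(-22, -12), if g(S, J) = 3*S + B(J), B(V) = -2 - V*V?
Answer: 110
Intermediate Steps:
Z(M) = 2 + 2*M (Z(M) = 2*M + 2 = 2 + 2*M)
B(V) = -2 - V**2
g(S, J) = -2 - J**2 + 3*S (g(S, J) = 3*S + (-2 - J**2) = -2 - J**2 + 3*S)
((-144 + Z(-3)) + 46) - g(-22, -12) = ((-144 + (2 + 2*(-3))) + 46) - (-2 - 1*(-12)**2 + 3*(-22)) = ((-144 + (2 - 6)) + 46) - (-2 - 1*144 - 66) = ((-144 - 4) + 46) - (-2 - 144 - 66) = (-148 + 46) - 1*(-212) = -102 + 212 = 110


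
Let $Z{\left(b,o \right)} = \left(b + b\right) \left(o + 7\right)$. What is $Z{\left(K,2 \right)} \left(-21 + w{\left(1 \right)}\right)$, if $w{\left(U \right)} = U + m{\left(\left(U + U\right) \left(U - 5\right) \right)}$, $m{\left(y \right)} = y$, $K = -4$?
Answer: $2016$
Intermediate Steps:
$Z{\left(b,o \right)} = 2 b \left(7 + o\right)$
$w{\left(U \right)} = U + 2 U \left(-5 + U\right)$ ($w{\left(U \right)} = U + \left(U + U\right) \left(U - 5\right) = U + 2 U \left(-5 + U\right)$)
$Z{\left(K,2 \right)} \left(-21 + w{\left(1 \right)}\right) = 2 \left(-4\right) \left(7 + 2\right) \left(-21 + 1 \left(-9 + 2 \cdot 1\right)\right) = 2 \left(-4\right) 9 \left(-21 + 1 \left(-9 + 2\right)\right) = - 72 \left(-21 + 1 \left(-7\right)\right) = - 72 \left(-21 - 7\right) = \left(-72\right) \left(-28\right) = 2016$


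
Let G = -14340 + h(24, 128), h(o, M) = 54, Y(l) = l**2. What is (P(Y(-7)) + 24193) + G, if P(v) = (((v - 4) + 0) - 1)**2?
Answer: 11843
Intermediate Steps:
P(v) = (-5 + v)**2 (P(v) = (((-4 + v) + 0) - 1)**2 = ((-4 + v) - 1)**2 = (-5 + v)**2)
G = -14286 (G = -14340 + 54 = -14286)
(P(Y(-7)) + 24193) + G = ((-5 + (-7)**2)**2 + 24193) - 14286 = ((-5 + 49)**2 + 24193) - 14286 = (44**2 + 24193) - 14286 = (1936 + 24193) - 14286 = 26129 - 14286 = 11843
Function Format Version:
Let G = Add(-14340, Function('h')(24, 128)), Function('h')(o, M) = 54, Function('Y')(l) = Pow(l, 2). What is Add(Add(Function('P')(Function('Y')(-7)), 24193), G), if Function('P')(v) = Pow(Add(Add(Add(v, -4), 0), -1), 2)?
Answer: 11843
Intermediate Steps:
Function('P')(v) = Pow(Add(-5, v), 2) (Function('P')(v) = Pow(Add(Add(Add(-4, v), 0), -1), 2) = Pow(Add(Add(-4, v), -1), 2) = Pow(Add(-5, v), 2))
G = -14286 (G = Add(-14340, 54) = -14286)
Add(Add(Function('P')(Function('Y')(-7)), 24193), G) = Add(Add(Pow(Add(-5, Pow(-7, 2)), 2), 24193), -14286) = Add(Add(Pow(Add(-5, 49), 2), 24193), -14286) = Add(Add(Pow(44, 2), 24193), -14286) = Add(Add(1936, 24193), -14286) = Add(26129, -14286) = 11843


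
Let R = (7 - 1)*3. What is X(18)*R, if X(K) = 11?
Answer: 198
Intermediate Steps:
R = 18 (R = 6*3 = 18)
X(18)*R = 11*18 = 198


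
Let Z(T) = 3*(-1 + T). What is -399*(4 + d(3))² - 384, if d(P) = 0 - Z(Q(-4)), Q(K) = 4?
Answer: -10359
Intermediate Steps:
Z(T) = -3 + 3*T
d(P) = -9 (d(P) = 0 - (-3 + 3*4) = 0 - (-3 + 12) = 0 - 1*9 = 0 - 9 = -9)
-399*(4 + d(3))² - 384 = -399*(4 - 9)² - 384 = -399*(-5)² - 384 = -399*25 - 384 = -9975 - 384 = -10359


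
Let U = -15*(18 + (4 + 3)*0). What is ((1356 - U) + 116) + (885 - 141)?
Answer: 2486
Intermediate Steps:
U = -270 (U = -15*(18 + 7*0) = -15*(18 + 0) = -15*18 = -270)
((1356 - U) + 116) + (885 - 141) = ((1356 - 1*(-270)) + 116) + (885 - 141) = ((1356 + 270) + 116) + 744 = (1626 + 116) + 744 = 1742 + 744 = 2486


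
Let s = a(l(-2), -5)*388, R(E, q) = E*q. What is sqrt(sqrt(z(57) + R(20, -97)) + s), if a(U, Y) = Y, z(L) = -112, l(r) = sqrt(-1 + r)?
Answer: sqrt(-1940 + 6*I*sqrt(57)) ≈ 0.5142 + 44.048*I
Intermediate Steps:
s = -1940 (s = -5*388 = -1940)
sqrt(sqrt(z(57) + R(20, -97)) + s) = sqrt(sqrt(-112 + 20*(-97)) - 1940) = sqrt(sqrt(-112 - 1940) - 1940) = sqrt(sqrt(-2052) - 1940) = sqrt(6*I*sqrt(57) - 1940) = sqrt(-1940 + 6*I*sqrt(57))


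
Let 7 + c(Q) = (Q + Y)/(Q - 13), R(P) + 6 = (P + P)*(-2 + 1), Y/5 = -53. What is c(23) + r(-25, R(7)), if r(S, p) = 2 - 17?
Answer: -231/5 ≈ -46.200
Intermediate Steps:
Y = -265 (Y = 5*(-53) = -265)
R(P) = -6 - 2*P (R(P) = -6 + (P + P)*(-2 + 1) = -6 + (2*P)*(-1) = -6 - 2*P)
r(S, p) = -15
c(Q) = -7 + (-265 + Q)/(-13 + Q) (c(Q) = -7 + (Q - 265)/(Q - 13) = -7 + (-265 + Q)/(-13 + Q))
c(23) + r(-25, R(7)) = 6*(-29 - 1*23)/(-13 + 23) - 15 = 6*(-29 - 23)/10 - 15 = 6*(⅒)*(-52) - 15 = -156/5 - 15 = -231/5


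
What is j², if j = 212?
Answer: 44944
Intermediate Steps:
j² = 212² = 44944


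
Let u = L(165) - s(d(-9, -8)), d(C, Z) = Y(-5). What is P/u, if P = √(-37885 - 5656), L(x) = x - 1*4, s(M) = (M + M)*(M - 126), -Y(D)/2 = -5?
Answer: I*√43541/2481 ≈ 0.084105*I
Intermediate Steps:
Y(D) = 10 (Y(D) = -2*(-5) = 10)
d(C, Z) = 10
s(M) = 2*M*(-126 + M) (s(M) = (2*M)*(-126 + M) = 2*M*(-126 + M))
L(x) = -4 + x (L(x) = x - 4 = -4 + x)
u = 2481 (u = (-4 + 165) - 2*10*(-126 + 10) = 161 - 2*10*(-116) = 161 - 1*(-2320) = 161 + 2320 = 2481)
P = I*√43541 (P = √(-43541) = I*√43541 ≈ 208.66*I)
P/u = (I*√43541)/2481 = (I*√43541)*(1/2481) = I*√43541/2481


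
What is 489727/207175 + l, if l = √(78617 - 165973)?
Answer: 489727/207175 + 2*I*√21839 ≈ 2.3638 + 295.56*I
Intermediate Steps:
l = 2*I*√21839 (l = √(-87356) = 2*I*√21839 ≈ 295.56*I)
489727/207175 + l = 489727/207175 + 2*I*√21839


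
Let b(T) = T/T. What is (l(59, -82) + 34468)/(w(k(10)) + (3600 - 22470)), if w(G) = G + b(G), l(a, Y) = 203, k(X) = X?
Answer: -34671/18859 ≈ -1.8384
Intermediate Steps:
b(T) = 1
w(G) = 1 + G (w(G) = G + 1 = 1 + G)
(l(59, -82) + 34468)/(w(k(10)) + (3600 - 22470)) = (203 + 34468)/((1 + 10) + (3600 - 22470)) = 34671/(11 - 18870) = 34671/(-18859) = 34671*(-1/18859) = -34671/18859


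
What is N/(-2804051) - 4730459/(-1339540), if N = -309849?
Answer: 13679503418869/3756138476540 ≈ 3.6419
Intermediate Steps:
N/(-2804051) - 4730459/(-1339540) = -309849/(-2804051) - 4730459/(-1339540) = -309849*(-1/2804051) - 4730459*(-1/1339540) = 309849/2804051 + 4730459/1339540 = 13679503418869/3756138476540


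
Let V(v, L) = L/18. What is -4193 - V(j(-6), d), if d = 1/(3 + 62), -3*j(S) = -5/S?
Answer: -4905811/1170 ≈ -4193.0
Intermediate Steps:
j(S) = 5/(3*S) (j(S) = -(-5)/(3*S) = 5/(3*S))
d = 1/65 ≈ 0.015385
V(v, L) = L/18 (V(v, L) = L*(1/18) = L/18)
-4193 - V(j(-6), d) = -4193 - 1/(18*65) = -4193 - 1*1/1170 = -4193 - 1/1170 = -4905811/1170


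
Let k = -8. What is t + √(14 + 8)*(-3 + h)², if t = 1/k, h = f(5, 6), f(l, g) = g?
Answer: -⅛ + 9*√22 ≈ 42.089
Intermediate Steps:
h = 6
t = -⅛ (t = 1/(-8) = -⅛ ≈ -0.12500)
t + √(14 + 8)*(-3 + h)² = -⅛ + √(14 + 8)*(-3 + 6)² = -⅛ + √22*3² = -⅛ + √22*9 = -⅛ + 9*√22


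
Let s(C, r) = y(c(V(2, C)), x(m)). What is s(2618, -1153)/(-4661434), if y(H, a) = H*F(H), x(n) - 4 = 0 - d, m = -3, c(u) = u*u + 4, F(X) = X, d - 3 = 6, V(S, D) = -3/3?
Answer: -25/4661434 ≈ -5.3632e-6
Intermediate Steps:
V(S, D) = -1 (V(S, D) = -3*⅓ = -1)
d = 9 (d = 3 + 6 = 9)
c(u) = 4 + u² (c(u) = u² + 4 = 4 + u²)
x(n) = -5 (x(n) = 4 + (0 - 1*9) = 4 + (0 - 9) = 4 - 9 = -5)
y(H, a) = H² (y(H, a) = H*H = H²)
s(C, r) = 25 (s(C, r) = (4 + (-1)²)² = (4 + 1)² = 5² = 25)
s(2618, -1153)/(-4661434) = 25/(-4661434) = 25*(-1/4661434) = -25/4661434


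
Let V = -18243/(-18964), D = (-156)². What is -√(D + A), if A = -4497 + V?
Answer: -√1783777729899/9482 ≈ -140.85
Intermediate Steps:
D = 24336
V = 18243/18964 (V = -18243*(-1/18964) = 18243/18964 ≈ 0.96198)
A = -85262865/18964 (A = -4497 + 18243/18964 = -85262865/18964 ≈ -4496.0)
-√(D + A) = -√(24336 - 85262865/18964) = -√(376245039/18964) = -√1783777729899/9482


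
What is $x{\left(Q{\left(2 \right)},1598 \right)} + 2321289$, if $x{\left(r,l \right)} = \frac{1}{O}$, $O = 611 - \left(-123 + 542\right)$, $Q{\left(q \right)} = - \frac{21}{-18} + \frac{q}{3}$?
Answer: $\frac{445687489}{192} \approx 2.3213 \cdot 10^{6}$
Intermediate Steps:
$Q{\left(q \right)} = \frac{7}{6} + \frac{q}{3}$ ($Q{\left(q \right)} = \left(-21\right) \left(- \frac{1}{18}\right) + q \frac{1}{3} = \frac{7}{6} + \frac{q}{3}$)
$O = 192$ ($O = 611 - 419 = 192$)
$x{\left(r,l \right)} = \frac{1}{192}$
$x{\left(Q{\left(2 \right)},1598 \right)} + 2321289 = \frac{1}{192} + 2321289 = \frac{445687489}{192}$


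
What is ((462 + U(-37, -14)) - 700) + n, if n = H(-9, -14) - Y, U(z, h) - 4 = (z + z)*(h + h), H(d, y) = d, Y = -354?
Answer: 2183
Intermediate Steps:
U(z, h) = 4 + 4*h*z (U(z, h) = 4 + (z + z)*(h + h) = 4 + (2*z)*(2*h) = 4 + 4*h*z)
n = 345 (n = -9 - 1*(-354) = -9 + 354 = 345)
((462 + U(-37, -14)) - 700) + n = ((462 + (4 + 4*(-14)*(-37))) - 700) + 345 = ((462 + (4 + 2072)) - 700) + 345 = ((462 + 2076) - 700) + 345 = (2538 - 700) + 345 = 1838 + 345 = 2183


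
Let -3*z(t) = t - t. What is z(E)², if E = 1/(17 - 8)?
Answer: 0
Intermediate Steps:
E = ⅑ (E = 1/9 = ⅑ ≈ 0.11111)
z(t) = 0 (z(t) = -(t - t)/3 = -⅓*0 = 0)
z(E)² = 0² = 0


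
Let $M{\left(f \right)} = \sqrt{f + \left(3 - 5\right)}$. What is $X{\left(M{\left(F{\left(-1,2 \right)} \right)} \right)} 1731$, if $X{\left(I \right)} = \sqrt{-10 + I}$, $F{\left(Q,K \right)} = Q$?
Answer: $1731 \sqrt{-10 + i \sqrt{3}} \approx 472.3 + 5494.2 i$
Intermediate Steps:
$M{\left(f \right)} = \sqrt{-2 + f}$ ($M{\left(f \right)} = \sqrt{f + \left(3 - 5\right)} = \sqrt{f - 2} = \sqrt{-2 + f}$)
$X{\left(M{\left(F{\left(-1,2 \right)} \right)} \right)} 1731 = \sqrt{-10 + \sqrt{-2 - 1}} \cdot 1731 = \sqrt{-10 + \sqrt{-3}} \cdot 1731 = \sqrt{-10 + i \sqrt{3}} \cdot 1731 = 1731 \sqrt{-10 + i \sqrt{3}}$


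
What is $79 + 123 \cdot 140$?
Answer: $17299$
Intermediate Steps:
$79 + 123 \cdot 140 = 79 + 17220 = 17299$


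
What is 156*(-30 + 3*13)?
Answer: 1404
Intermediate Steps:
156*(-30 + 3*13) = 156*(-30 + 39) = 156*9 = 1404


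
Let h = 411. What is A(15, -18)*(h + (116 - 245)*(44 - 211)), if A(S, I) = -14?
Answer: -307356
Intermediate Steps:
A(15, -18)*(h + (116 - 245)*(44 - 211)) = -14*(411 + (116 - 245)*(44 - 211)) = -14*(411 - 129*(-167)) = -14*(411 + 21543) = -14*21954 = -307356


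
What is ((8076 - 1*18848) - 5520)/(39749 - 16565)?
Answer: -4073/5796 ≈ -0.70273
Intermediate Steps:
((8076 - 1*18848) - 5520)/(39749 - 16565) = ((8076 - 18848) - 5520)/23184 = (-10772 - 5520)*(1/23184) = -16292*1/23184 = -4073/5796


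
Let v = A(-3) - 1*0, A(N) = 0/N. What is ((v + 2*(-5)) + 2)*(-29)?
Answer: 232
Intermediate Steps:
A(N) = 0
v = 0 (v = 0 - 1*0 = 0 + 0 = 0)
((v + 2*(-5)) + 2)*(-29) = ((0 + 2*(-5)) + 2)*(-29) = ((0 - 10) + 2)*(-29) = (-10 + 2)*(-29) = -8*(-29) = 232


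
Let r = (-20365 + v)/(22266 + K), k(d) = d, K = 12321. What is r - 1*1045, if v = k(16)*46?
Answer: -1339372/1281 ≈ -1045.6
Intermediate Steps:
v = 736 (v = 16*46 = 736)
r = -727/1281 (r = (-20365 + 736)/(22266 + 12321) = -19629/34587 = -19629*1/34587 = -727/1281 ≈ -0.56752)
r - 1*1045 = -727/1281 - 1*1045 = -727/1281 - 1045 = -1339372/1281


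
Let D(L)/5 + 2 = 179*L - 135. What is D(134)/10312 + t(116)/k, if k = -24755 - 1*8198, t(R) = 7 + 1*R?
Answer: 3928212109/339811336 ≈ 11.560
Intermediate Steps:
t(R) = 7 + R
D(L) = -685 + 895*L (D(L) = -10 + 5*(179*L - 135) = -10 + 5*(-135 + 179*L) = -10 + (-675 + 895*L) = -685 + 895*L)
k = -32953 (k = -24755 - 8198 = -32953)
D(134)/10312 + t(116)/k = (-685 + 895*134)/10312 + (7 + 116)/(-32953) = (-685 + 119930)*(1/10312) + 123*(-1/32953) = 119245*(1/10312) - 123/32953 = 119245/10312 - 123/32953 = 3928212109/339811336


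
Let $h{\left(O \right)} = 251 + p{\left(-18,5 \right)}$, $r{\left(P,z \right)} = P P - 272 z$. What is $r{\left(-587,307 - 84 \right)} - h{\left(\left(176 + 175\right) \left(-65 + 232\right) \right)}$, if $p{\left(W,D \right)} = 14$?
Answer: $283648$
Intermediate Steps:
$r{\left(P,z \right)} = P^{2} - 272 z$
$h{\left(O \right)} = 265$ ($h{\left(O \right)} = 251 + 14 = 265$)
$r{\left(-587,307 - 84 \right)} - h{\left(\left(176 + 175\right) \left(-65 + 232\right) \right)} = \left(\left(-587\right)^{2} - 272 \left(307 - 84\right)\right) - 265 = \left(344569 - 272 \left(307 - 84\right)\right) - 265 = \left(344569 - 60656\right) - 265 = 283913 - 265 = 283648$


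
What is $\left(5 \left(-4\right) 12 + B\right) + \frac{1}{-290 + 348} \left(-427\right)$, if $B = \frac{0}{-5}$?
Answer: $- \frac{14347}{58} \approx -247.36$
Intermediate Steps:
$B = 0$ ($B = 0 \left(- \frac{1}{5}\right) = 0$)
$\left(5 \left(-4\right) 12 + B\right) + \frac{1}{-290 + 348} \left(-427\right) = \left(5 \left(-4\right) 12 + 0\right) + \frac{1}{-290 + 348} \left(-427\right) = \left(\left(-20\right) 12 + 0\right) + \frac{1}{58} \left(-427\right) = \left(-240 + 0\right) + \frac{1}{58} \left(-427\right) = -240 - \frac{427}{58} = - \frac{14347}{58}$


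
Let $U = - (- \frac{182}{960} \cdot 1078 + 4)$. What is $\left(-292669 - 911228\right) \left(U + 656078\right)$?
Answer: $- \frac{63207324944891}{80} \approx -7.9009 \cdot 10^{11}$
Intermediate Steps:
$U = \frac{48089}{240}$ ($U = - (\left(-182\right) \frac{1}{960} \cdot 1078 + 4) = - (\left(- \frac{91}{480}\right) 1078 + 4) = - (- \frac{49049}{240} + 4) = \left(-1\right) \left(- \frac{48089}{240}\right) = \frac{48089}{240} \approx 200.37$)
$\left(-292669 - 911228\right) \left(U + 656078\right) = \left(-292669 - 911228\right) \left(\frac{48089}{240} + 656078\right) = \left(-1203897\right) \frac{157506809}{240} = - \frac{63207324944891}{80}$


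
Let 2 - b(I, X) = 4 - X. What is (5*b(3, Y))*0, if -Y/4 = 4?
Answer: 0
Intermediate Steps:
Y = -16 (Y = -4*4 = -16)
b(I, X) = -2 + X (b(I, X) = 2 - (4 - X) = 2 + (-4 + X) = -2 + X)
(5*b(3, Y))*0 = (5*(-2 - 16))*0 = (5*(-18))*0 = -90*0 = 0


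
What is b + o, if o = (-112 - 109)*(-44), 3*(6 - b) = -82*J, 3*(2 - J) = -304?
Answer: 112990/9 ≈ 12554.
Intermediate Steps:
J = 310/3 (J = 2 - 1/3*(-304) = 2 + 304/3 = 310/3 ≈ 103.33)
b = 25474/9 (b = 6 - (-82)*310/(3*3) = 6 - 1/3*(-25420/3) = 6 + 25420/9 = 25474/9 ≈ 2830.4)
o = 9724 (o = -221*(-44) = 9724)
b + o = 25474/9 + 9724 = 112990/9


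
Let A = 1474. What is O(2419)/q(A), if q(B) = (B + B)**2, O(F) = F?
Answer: 2419/8690704 ≈ 0.00027834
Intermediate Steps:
q(B) = 4*B**2 (q(B) = (2*B)**2 = 4*B**2)
O(2419)/q(A) = 2419/((4*1474**2)) = 2419/((4*2172676)) = 2419/8690704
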